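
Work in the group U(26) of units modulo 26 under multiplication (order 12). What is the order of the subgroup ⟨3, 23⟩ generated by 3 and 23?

|⟨3⟩| = 3 and |⟨23⟩| = 6, so |H| is a multiple of lcm(3, 6) = 6 and divides |G| = 12.
Closing under the operation: H = {1, 3, 9, 17, 23, 25}, so |H| = 6.

6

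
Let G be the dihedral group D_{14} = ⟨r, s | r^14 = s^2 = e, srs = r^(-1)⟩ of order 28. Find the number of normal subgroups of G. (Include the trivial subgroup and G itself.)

7

G has 28 subgroups. Checking conjugation-invariance by order — order 1: 1/1 normal; order 2: 1/15 normal; order 4: 0/7 normal; order 7: 1/1 normal; order 14: 3/3 normal; order 28: 1/1 normal.
Total normal subgroups: 7.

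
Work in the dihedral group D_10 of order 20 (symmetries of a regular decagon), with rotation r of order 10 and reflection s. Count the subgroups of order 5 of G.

|G| = 20 and 5 | 20, so subgroups of order 5 are possible by Lagrange.
The subgroups of order 5 are: {e, r^2, r^4, r^6, r^8}.
So G has 1 subgroup of order 5.

1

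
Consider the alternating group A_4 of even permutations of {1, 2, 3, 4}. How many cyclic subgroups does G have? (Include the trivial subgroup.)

Group the elements of G by the cyclic subgroup they generate; each cyclic subgroup of order d accounts for φ(d) elements.
Cyclic subgroups by order — order 1: 1; order 2: 3; order 3: 4.
Total: 8.

8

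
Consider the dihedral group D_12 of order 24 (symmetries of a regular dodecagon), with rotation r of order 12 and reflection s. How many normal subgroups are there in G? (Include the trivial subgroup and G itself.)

9

G has 34 subgroups. Checking conjugation-invariance by order — order 1: 1/1 normal; order 2: 1/13 normal; order 3: 1/1 normal; order 4: 1/7 normal; order 6: 1/5 normal; order 8: 0/3 normal; order 12: 3/3 normal; order 24: 1/1 normal.
Total normal subgroups: 9.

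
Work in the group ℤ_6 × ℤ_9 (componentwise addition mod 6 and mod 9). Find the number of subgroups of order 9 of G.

4

|G| = 54 and 9 | 54, so subgroups of order 9 are possible by Lagrange.
The subgroups of order 9 are: {(0,0), (0,1), (0,2), (0,3), (0,4), (0,5), (0,6), (0,7), (0,8)}; {(0,0), (0,3), (0,6), (2,0), (2,3), (2,6), (4,0), (4,3), (4,6)}; {(0,0), (0,3), (0,6), (2,1), (2,4), (2,7), (4,2), (4,5), (4,8)}; {(0,0), (0,3), (0,6), (2,2), (2,5), (2,8), (4,1), (4,4), (4,7)}.
So G has 4 subgroups of order 9.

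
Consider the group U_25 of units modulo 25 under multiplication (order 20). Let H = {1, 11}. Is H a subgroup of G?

11 ∈ H but its inverse 16 ∉ H, so H is not a subgroup.

No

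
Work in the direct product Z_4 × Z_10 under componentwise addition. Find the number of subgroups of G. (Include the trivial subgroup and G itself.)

16

|G| = 40, so by Lagrange every subgroup order divides 40. Divisors: 1, 2, 4, 5, 8, 10, 20, 40.
Subgroups by order — order 1: 1; order 2: 3; order 4: 3; order 5: 1; order 8: 1; order 10: 3; order 20: 3; order 40: 1.
Total: 1 + 3 + 3 + 1 + 1 + 3 + 3 + 1 = 16.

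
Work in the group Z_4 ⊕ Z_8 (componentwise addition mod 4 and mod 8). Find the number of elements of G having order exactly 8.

16

An element (a,b) has order lcm(ord(a), ord(b)); count pairs with lcm equal to 8.
Enumerating gives 16 such elements.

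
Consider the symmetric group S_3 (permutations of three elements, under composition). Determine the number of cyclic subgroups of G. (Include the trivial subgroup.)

A cyclic subgroup of order d is generated by each of its φ(d) elements of order d, so the cyclic subgroups of order d number (#elements of order d)/φ(d).
Cyclic subgroups by order — order 1: 1; order 2: 3; order 3: 1.
Total: 5.

5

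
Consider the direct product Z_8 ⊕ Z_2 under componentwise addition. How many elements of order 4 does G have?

An element (a,b) has order lcm(ord(a), ord(b)); count pairs with lcm equal to 4.
Enumerating gives 4 such elements.

4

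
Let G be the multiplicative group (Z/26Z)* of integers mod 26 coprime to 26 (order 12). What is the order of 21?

Compute successive powers of 21 mod 26: 21, 25, 5, 1; 21^4 ≡ 1 (mod 26).
So |⟨21⟩| = 4.

4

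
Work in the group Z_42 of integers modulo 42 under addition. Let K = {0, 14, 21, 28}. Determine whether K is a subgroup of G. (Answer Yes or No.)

No

|K| = 4 does not divide |G| = 42, so by Lagrange K is not a subgroup.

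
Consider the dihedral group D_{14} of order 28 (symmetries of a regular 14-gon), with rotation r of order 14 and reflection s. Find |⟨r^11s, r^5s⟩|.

|⟨r^11s⟩| = 2 and |⟨r^5s⟩| = 2, so |H| is a multiple of lcm(2, 2) = 2 and divides |G| = 28.
Closing under the operation: H = {e, r^2, r^4, r^6, r^8, r^10, r^12, rs, r^3s, r^5s, r^7s, r^9s, r^11s, r^13s}, so |H| = 14.

14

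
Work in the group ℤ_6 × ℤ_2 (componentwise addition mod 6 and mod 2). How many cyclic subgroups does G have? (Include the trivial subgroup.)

8

Each element a generates a cyclic subgroup ⟨a⟩; distinct elements may generate the same one (a cyclic group of order d has φ(d) generators).
Cyclic subgroups by order — order 1: 1; order 2: 3; order 3: 1; order 6: 3.
Total: 8.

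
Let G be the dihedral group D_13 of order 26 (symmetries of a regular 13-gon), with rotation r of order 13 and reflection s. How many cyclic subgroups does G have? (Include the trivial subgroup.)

A cyclic subgroup of order d is generated by each of its φ(d) elements of order d, so the cyclic subgroups of order d number (#elements of order d)/φ(d).
Cyclic subgroups by order — order 1: 1; order 2: 13; order 13: 1.
Total: 15.

15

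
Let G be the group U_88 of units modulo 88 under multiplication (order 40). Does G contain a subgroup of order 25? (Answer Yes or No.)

No

25 does not divide |G| = 40, so by Lagrange no subgroup of order 25 exists.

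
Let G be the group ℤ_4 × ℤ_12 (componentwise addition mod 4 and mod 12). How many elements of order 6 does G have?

6

An element (a,b) has order lcm(ord(a), ord(b)); count pairs with lcm equal to 6.
Enumerating gives 6 such elements.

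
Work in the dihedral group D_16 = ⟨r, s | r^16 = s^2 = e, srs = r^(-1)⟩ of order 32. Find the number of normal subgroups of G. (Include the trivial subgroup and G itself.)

8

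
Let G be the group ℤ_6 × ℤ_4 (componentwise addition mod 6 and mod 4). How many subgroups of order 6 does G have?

|G| = 24 and 6 | 24, so subgroups of order 6 are possible by Lagrange.
The subgroups of order 6 are: {(0,0), (0,2), (2,0), (2,2), (4,0), (4,2)}; {(0,0), (1,0), (2,0), (3,0), (4,0), (5,0)}; {(0,0), (1,2), (2,0), (3,2), (4,0), (5,2)}.
So G has 3 subgroups of order 6.

3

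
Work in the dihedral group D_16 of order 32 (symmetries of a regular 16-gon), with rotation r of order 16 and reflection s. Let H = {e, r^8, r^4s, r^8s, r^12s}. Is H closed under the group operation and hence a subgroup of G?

No

|H| = 5 does not divide |G| = 32, so by Lagrange H is not a subgroup.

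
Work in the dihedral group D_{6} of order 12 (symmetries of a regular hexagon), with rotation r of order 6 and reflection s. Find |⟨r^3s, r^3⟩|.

4

|⟨r^3s⟩| = 2 and |⟨r^3⟩| = 2, so |H| is a multiple of lcm(2, 2) = 2 and divides |G| = 12.
Closing under the operation: H = {e, r^3, s, r^3s}, so |H| = 4.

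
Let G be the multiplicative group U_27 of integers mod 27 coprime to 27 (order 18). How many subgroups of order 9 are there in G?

|G| = 18 and 9 | 18, so subgroups of order 9 are possible by Lagrange.
The subgroups of order 9 are: {1, 4, 7, 10, 13, 16, 19, 22, 25}.
So G has 1 subgroup of order 9.

1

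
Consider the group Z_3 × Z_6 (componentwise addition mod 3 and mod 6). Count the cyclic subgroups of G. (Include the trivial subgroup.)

10

Group the elements of G by the cyclic subgroup they generate; each cyclic subgroup of order d accounts for φ(d) elements.
Cyclic subgroups by order — order 1: 1; order 2: 1; order 3: 4; order 6: 4.
Total: 10.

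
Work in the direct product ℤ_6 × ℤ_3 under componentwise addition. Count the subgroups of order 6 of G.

|G| = 18 and 6 | 18, so subgroups of order 6 are possible by Lagrange.
The subgroups of order 6 are: {(0,0), (0,1), (0,2), (3,0), (3,1), (3,2)}; {(0,0), (1,0), (2,0), (3,0), (4,0), (5,0)}; {(0,0), (1,1), (2,2), (3,0), (4,1), (5,2)}; {(0,0), (1,2), (2,1), (3,0), (4,2), (5,1)}.
So G has 4 subgroups of order 6.

4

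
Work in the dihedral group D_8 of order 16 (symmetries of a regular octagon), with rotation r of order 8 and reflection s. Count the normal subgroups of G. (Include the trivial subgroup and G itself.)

G has 19 subgroups. Checking conjugation-invariance by order — order 1: 1/1 normal; order 2: 1/9 normal; order 4: 1/5 normal; order 8: 3/3 normal; order 16: 1/1 normal.
Total normal subgroups: 7.

7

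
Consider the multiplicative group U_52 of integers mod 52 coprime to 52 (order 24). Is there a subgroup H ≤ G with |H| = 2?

2 | 24. A subgroup of order 2 is {1, 25}.

Yes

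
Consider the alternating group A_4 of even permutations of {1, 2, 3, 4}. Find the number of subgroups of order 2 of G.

|G| = 12 and 2 | 12, so subgroups of order 2 are possible by Lagrange.
The subgroups of order 2 are: {e, (1 2)(3 4)}; {e, (1 3)(2 4)}; {e, (1 4)(2 3)}.
So G has 3 subgroups of order 2.

3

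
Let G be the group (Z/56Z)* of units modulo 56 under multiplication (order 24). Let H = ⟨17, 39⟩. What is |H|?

|⟨17⟩| = 6 and |⟨39⟩| = 6, so |H| is a multiple of lcm(6, 6) = 6 and divides |G| = 24.
Closing under the operation: H = {1, 9, 15, 17, 23, 25, 31, 33, 39, 41, 47, 55}, so |H| = 12.

12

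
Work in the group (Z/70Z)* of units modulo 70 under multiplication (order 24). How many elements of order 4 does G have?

4

The elements of order 4 are: 13, 27, 43, 57.
That's 4.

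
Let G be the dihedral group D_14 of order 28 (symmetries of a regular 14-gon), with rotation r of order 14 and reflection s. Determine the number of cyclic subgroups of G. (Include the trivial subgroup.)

Each element a generates a cyclic subgroup ⟨a⟩; distinct elements may generate the same one (a cyclic group of order d has φ(d) generators).
Cyclic subgroups by order — order 1: 1; order 2: 15; order 7: 1; order 14: 1.
Total: 18.

18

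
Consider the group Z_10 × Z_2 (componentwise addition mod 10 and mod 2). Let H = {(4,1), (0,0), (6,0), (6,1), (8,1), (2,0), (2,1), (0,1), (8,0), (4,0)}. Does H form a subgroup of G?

Yes

|H| = 10 divides |G| = 20, consistent with Lagrange.
H contains the identity, every element's inverse is in H, and H is closed under +: it is a subgroup.
In fact H = ⟨(2,1)⟩.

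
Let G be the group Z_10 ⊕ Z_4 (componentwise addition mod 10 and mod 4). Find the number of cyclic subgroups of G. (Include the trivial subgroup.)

12

Each element a generates a cyclic subgroup ⟨a⟩; distinct elements may generate the same one (a cyclic group of order d has φ(d) generators).
Cyclic subgroups by order — order 1: 1; order 2: 3; order 4: 2; order 5: 1; order 10: 3; order 20: 2.
Total: 12.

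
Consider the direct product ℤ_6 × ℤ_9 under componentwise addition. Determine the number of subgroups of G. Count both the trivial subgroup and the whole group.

20

|G| = 54, so by Lagrange every subgroup order divides 54. Divisors: 1, 2, 3, 6, 9, 18, 27, 54.
Subgroups by order — order 1: 1; order 2: 1; order 3: 4; order 6: 4; order 9: 4; order 18: 4; order 27: 1; order 54: 1.
Total: 1 + 1 + 4 + 4 + 4 + 4 + 1 + 1 = 20.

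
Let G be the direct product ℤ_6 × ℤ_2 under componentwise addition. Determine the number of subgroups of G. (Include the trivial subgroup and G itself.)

10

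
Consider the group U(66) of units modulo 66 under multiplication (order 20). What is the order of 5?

Compute successive powers of 5 mod 66: 5, 25, 59, 31, 23, 49, 47, 37, …; 5^10 ≡ 1 (mod 66).
So |⟨5⟩| = 10.

10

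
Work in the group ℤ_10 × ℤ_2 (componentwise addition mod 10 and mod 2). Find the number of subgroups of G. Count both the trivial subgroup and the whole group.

|G| = 20, so by Lagrange every subgroup order divides 20. Divisors: 1, 2, 4, 5, 10, 20.
Subgroups by order — order 1: 1; order 2: 3; order 4: 1; order 5: 1; order 10: 3; order 20: 1.
Total: 1 + 3 + 1 + 1 + 3 + 1 = 10.

10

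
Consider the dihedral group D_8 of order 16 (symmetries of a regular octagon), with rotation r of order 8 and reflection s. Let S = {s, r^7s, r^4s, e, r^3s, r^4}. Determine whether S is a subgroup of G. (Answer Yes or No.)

No

|S| = 6 does not divide |G| = 16, so by Lagrange S is not a subgroup.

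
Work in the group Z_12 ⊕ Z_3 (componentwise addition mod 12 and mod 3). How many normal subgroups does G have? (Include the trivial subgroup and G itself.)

18

G is abelian, so every subgroup is normal.
G has 18 subgroups in total, hence 18 normal subgroups.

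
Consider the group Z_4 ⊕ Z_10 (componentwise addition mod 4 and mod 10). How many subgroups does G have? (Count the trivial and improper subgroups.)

16

|G| = 40, so by Lagrange every subgroup order divides 40. Divisors: 1, 2, 4, 5, 8, 10, 20, 40.
Subgroups by order — order 1: 1; order 2: 3; order 4: 3; order 5: 1; order 8: 1; order 10: 3; order 20: 3; order 40: 1.
Total: 1 + 3 + 3 + 1 + 1 + 3 + 3 + 1 = 16.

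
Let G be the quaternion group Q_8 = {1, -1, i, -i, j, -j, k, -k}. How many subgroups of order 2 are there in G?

1

|G| = 8 and 2 | 8, so subgroups of order 2 are possible by Lagrange.
The subgroups of order 2 are: {1, -1}.
So G has 1 subgroup of order 2.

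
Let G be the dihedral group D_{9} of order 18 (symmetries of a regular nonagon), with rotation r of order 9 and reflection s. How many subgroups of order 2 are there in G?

9

|G| = 18 and 2 | 18, so subgroups of order 2 are possible by Lagrange.
The subgroups of order 2 are: {e, r^2s}; {e, r^3s}; {e, r^4s}; {e, r^5s}; … (9 in all).
So G has 9 subgroups of order 2.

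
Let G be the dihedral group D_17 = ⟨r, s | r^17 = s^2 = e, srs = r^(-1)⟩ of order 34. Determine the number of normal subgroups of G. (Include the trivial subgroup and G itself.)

3

G has 20 subgroups. Checking conjugation-invariance by order — order 1: 1/1 normal; order 2: 0/17 normal; order 17: 1/1 normal; order 34: 1/1 normal.
Total normal subgroups: 3.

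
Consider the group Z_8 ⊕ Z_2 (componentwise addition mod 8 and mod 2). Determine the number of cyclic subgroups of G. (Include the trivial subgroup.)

8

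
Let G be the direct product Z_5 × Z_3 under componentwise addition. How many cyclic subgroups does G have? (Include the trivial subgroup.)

4

Each element a generates a cyclic subgroup ⟨a⟩; distinct elements may generate the same one (a cyclic group of order d has φ(d) generators).
Cyclic subgroups by order — order 1: 1; order 3: 1; order 5: 1; order 15: 1.
Total: 4.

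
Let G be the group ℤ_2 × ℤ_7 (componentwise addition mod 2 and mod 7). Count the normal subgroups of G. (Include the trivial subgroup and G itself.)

4

G is abelian, so every subgroup is normal.
G has 4 subgroups in total, hence 4 normal subgroups.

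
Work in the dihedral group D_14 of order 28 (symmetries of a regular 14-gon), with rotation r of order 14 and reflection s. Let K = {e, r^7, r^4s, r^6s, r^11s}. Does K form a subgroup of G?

|K| = 5 does not divide |G| = 28, so by Lagrange K is not a subgroup.

No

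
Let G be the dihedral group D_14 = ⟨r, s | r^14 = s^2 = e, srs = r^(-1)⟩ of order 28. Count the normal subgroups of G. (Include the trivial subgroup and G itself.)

G has 28 subgroups. Checking conjugation-invariance by order — order 1: 1/1 normal; order 2: 1/15 normal; order 4: 0/7 normal; order 7: 1/1 normal; order 14: 3/3 normal; order 28: 1/1 normal.
Total normal subgroups: 7.

7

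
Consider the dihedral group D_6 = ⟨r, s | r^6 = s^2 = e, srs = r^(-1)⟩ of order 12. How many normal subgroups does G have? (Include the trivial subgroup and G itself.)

7

G has 16 subgroups. Checking conjugation-invariance by order — order 1: 1/1 normal; order 2: 1/7 normal; order 3: 1/1 normal; order 4: 0/3 normal; order 6: 3/3 normal; order 12: 1/1 normal.
Total normal subgroups: 7.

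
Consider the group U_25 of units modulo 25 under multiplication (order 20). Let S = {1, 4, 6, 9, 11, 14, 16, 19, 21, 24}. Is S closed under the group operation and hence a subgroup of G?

|S| = 10 divides |G| = 20, consistent with Lagrange.
S contains the identity, every element's inverse is in S, and S is closed under ·: it is a subgroup.
In fact S = ⟨4⟩.

Yes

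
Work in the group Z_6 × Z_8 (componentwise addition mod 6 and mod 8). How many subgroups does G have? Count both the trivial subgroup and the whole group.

22

|G| = 48, so by Lagrange every subgroup order divides 48. Divisors: 1, 2, 3, 4, 6, 8, 12, 16, 24, 48.
Subgroups by order — order 1: 1; order 2: 3; order 3: 1; order 4: 3; order 6: 3; order 8: 3; order 12: 3; order 16: 1; order 24: 3; order 48: 1.
Total: 1 + 3 + 1 + 3 + 3 + 3 + 3 + 1 + 3 + 1 = 22.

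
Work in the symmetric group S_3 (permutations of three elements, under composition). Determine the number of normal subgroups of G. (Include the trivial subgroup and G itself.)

3

G has 6 subgroups. Checking conjugation-invariance by order — order 1: 1/1 normal; order 2: 0/3 normal; order 3: 1/1 normal; order 6: 1/1 normal.
Total normal subgroups: 3.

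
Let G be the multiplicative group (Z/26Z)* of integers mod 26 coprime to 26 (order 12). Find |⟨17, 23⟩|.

|⟨17⟩| = 6 and |⟨23⟩| = 6, so |H| is a multiple of lcm(6, 6) = 6 and divides |G| = 12.
Closing under the operation: H = {1, 3, 9, 17, 23, 25}, so |H| = 6.

6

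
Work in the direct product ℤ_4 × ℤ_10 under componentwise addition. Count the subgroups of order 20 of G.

3

|G| = 40 and 20 | 40, so subgroups of order 20 are possible by Lagrange.
The subgroups of order 20 are: {(0,0), (0,1), (0,2), (0,3), (0,4), (0,5), (0,6), (0,7), (0,8), (0,9), (2,0), (2,1), (2,2), (2,3), (2,4), (2,5), (2,6), (2,7), (2,8), (2,9)}; {(0,0), (0,2), (0,4), (0,6), (0,8), (1,0), (1,2), (1,4), (1,6), (1,8), (2,0), (2,2), (2,4), (2,6), (2,8), (3,0), (3,2), (3,4), (3,6), (3,8)}; {(0,0), (0,2), (0,4), (0,6), (0,8), (1,1), (1,3), (1,5), (1,7), (1,9), (2,0), (2,2), (2,4), (2,6), (2,8), (3,1), (3,3), (3,5), (3,7), (3,9)}.
So G has 3 subgroups of order 20.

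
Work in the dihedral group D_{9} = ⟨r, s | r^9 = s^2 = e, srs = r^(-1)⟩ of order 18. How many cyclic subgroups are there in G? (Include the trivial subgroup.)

Group the elements of G by the cyclic subgroup they generate; each cyclic subgroup of order d accounts for φ(d) elements.
Cyclic subgroups by order — order 1: 1; order 2: 9; order 3: 1; order 9: 1.
Total: 12.

12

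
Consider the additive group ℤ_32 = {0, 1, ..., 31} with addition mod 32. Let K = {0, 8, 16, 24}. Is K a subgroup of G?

Yes

|K| = 4 divides |G| = 32, consistent with Lagrange.
K contains the identity, every element's inverse is in K, and K is closed under +: it is a subgroup.
In fact K = ⟨8⟩.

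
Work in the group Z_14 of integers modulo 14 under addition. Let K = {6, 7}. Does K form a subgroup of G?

The identity 0 ∉ K, so K is not a subgroup.

No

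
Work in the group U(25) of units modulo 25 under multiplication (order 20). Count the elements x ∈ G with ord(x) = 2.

The elements of order 2 are: 24.
That's 1.

1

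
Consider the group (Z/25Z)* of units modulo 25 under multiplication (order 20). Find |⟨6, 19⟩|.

|⟨6⟩| = 5 and |⟨19⟩| = 10, so |H| is a multiple of lcm(5, 10) = 10 and divides |G| = 20.
Closing under the operation: H = {1, 4, 6, 9, 11, 14, 16, 19, 21, 24}, so |H| = 10.

10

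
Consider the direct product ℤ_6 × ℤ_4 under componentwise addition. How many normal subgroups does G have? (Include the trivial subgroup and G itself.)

G is abelian, so every subgroup is normal.
G has 16 subgroups in total, hence 16 normal subgroups.

16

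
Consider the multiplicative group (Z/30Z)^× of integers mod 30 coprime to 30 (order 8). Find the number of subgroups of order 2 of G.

3

|G| = 8 and 2 | 8, so subgroups of order 2 are possible by Lagrange.
The subgroups of order 2 are: {1, 11}; {1, 19}; {1, 29}.
So G has 3 subgroups of order 2.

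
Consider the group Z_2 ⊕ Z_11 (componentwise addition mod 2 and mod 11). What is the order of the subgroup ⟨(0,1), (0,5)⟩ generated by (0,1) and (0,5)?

|⟨(0,1)⟩| = 11 and |⟨(0,5)⟩| = 11, so |H| is a multiple of lcm(11, 11) = 11 and divides |G| = 22.
Closing under the operation: H = {(0,0), (0,1), (0,2), (0,3), (0,4), (0,5), (0,6), (0,7), (0,8), (0,9), (0,10)}, so |H| = 11.

11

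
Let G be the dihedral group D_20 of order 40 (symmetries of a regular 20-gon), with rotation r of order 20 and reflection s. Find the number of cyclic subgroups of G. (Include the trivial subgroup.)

26

A cyclic subgroup of order d is generated by each of its φ(d) elements of order d, so the cyclic subgroups of order d number (#elements of order d)/φ(d).
Cyclic subgroups by order — order 1: 1; order 2: 21; order 4: 1; order 5: 1; order 10: 1; order 20: 1.
Total: 26.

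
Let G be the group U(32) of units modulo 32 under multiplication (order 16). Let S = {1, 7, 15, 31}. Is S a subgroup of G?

7 ∈ S but its inverse 23 ∉ S, so S is not a subgroup.

No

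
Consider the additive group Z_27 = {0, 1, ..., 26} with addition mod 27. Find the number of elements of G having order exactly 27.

In a cyclic group of order 27, the number of elements of order d (for d | 27) is φ(d).
φ(27) = 18.

18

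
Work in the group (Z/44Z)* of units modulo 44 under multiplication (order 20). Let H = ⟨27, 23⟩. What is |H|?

|⟨27⟩| = 10 and |⟨23⟩| = 2, so |H| is a multiple of lcm(10, 2) = 10 and divides |G| = 20.
Closing under the operation: H = {1, 3, 5, 9, 15, 23, 25, 27, 31, 37}, so |H| = 10.

10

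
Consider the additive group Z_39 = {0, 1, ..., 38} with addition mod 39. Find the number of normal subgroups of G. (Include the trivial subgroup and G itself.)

4

G is abelian, so every subgroup is normal.
G has 4 subgroups in total, hence 4 normal subgroups.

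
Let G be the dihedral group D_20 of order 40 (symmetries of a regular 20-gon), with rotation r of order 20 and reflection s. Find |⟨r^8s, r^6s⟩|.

|⟨r^8s⟩| = 2 and |⟨r^6s⟩| = 2, so |H| is a multiple of lcm(2, 2) = 2 and divides |G| = 40.
Closing under the operation: H = {e, r^2, r^4, r^6, r^8, r^10, r^12, r^14, r^16, r^18, s, r^2s, r^4s, r^6s, r^8s, r^10s, r^12s, r^14s, r^16s, r^18s}, so |H| = 20.

20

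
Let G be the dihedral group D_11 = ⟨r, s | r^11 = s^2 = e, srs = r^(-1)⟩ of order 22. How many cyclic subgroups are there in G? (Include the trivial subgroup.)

13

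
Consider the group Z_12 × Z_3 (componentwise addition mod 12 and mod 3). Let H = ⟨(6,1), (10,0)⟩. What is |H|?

|⟨(6,1)⟩| = 6 and |⟨(10,0)⟩| = 6, so |H| is a multiple of lcm(6, 6) = 6 and divides |G| = 36.
Closing under the operation: H = {(0,0), (0,1), (0,2), (2,0), (2,1), (2,2), (4,0), (4,1), (4,2), (6,0), (6,1), (6,2), (8,0), (8,1), (8,2), (10,0), (10,1), (10,2)}, so |H| = 18.

18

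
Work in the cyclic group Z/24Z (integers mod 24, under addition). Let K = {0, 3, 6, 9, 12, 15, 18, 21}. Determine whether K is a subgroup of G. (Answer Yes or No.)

|K| = 8 divides |G| = 24, consistent with Lagrange.
K contains the identity, every element's inverse is in K, and K is closed under +: it is a subgroup.
In fact K = ⟨3⟩.

Yes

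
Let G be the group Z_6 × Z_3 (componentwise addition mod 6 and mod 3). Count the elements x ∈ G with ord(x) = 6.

8

An element (a,b) has order lcm(ord(a), ord(b)); count pairs with lcm equal to 6.
Enumerating gives 8 such elements.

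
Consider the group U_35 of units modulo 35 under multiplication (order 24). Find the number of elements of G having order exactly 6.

The elements of order 6 are: 4, 9, 19, 24, 26, 31.
That's 6.

6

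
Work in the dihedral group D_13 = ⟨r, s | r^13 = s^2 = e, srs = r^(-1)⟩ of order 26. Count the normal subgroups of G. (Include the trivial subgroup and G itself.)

3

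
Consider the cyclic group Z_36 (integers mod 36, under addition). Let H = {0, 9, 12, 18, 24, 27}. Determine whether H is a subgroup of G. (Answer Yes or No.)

Closure fails: 18 + 24 = 6 ∉ H. So H is not a subgroup.

No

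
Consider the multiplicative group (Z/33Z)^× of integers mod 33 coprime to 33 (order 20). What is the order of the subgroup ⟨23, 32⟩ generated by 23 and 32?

4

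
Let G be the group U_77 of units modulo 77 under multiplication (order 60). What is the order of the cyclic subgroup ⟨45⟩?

6

Compute successive powers of 45 mod 77: 45, 23, 34, 67, 12, 1; 45^6 ≡ 1 (mod 77).
So |⟨45⟩| = 6.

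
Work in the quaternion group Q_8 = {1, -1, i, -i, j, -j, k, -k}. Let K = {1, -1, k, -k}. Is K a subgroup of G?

Yes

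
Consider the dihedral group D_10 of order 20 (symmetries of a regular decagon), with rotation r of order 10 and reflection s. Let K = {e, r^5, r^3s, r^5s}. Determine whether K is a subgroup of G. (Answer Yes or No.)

Closure fails: r^3s · r^5 = r^8s ∉ K. So K is not a subgroup.

No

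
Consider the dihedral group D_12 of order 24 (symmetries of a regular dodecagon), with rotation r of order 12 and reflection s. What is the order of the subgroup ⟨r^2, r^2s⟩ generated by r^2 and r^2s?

|⟨r^2⟩| = 6 and |⟨r^2s⟩| = 2, so |H| is a multiple of lcm(6, 2) = 6 and divides |G| = 24.
Closing under the operation: H = {e, r^2, r^4, r^6, r^8, r^10, s, r^2s, r^4s, r^6s, r^8s, r^10s}, so |H| = 12.

12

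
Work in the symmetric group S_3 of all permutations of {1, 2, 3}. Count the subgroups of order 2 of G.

3

|G| = 6 and 2 | 6, so subgroups of order 2 are possible by Lagrange.
The subgroups of order 2 are: {e, (1 2)}; {e, (1 3)}; {e, (2 3)}.
So G has 3 subgroups of order 2.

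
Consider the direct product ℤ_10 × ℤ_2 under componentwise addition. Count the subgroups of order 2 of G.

|G| = 20 and 2 | 20, so subgroups of order 2 are possible by Lagrange.
The subgroups of order 2 are: {(0,0), (0,1)}; {(0,0), (5,0)}; {(0,0), (5,1)}.
So G has 3 subgroups of order 2.

3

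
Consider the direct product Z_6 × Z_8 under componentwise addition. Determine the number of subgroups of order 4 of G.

3

|G| = 48 and 4 | 48, so subgroups of order 4 are possible by Lagrange.
The subgroups of order 4 are: {(0,0), (0,2), (0,4), (0,6)}; {(0,0), (0,4), (3,0), (3,4)}; {(0,0), (0,4), (3,2), (3,6)}.
So G has 3 subgroups of order 4.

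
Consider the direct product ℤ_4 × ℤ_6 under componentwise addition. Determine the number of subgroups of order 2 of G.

3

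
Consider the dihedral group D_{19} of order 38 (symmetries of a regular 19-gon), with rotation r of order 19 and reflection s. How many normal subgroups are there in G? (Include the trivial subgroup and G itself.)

3

G has 22 subgroups. Checking conjugation-invariance by order — order 1: 1/1 normal; order 2: 0/19 normal; order 19: 1/1 normal; order 38: 1/1 normal.
Total normal subgroups: 3.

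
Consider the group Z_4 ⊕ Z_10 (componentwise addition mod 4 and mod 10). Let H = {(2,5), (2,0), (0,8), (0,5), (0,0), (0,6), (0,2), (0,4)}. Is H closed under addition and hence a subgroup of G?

No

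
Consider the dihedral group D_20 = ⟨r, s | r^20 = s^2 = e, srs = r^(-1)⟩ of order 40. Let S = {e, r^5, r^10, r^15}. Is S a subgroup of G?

Yes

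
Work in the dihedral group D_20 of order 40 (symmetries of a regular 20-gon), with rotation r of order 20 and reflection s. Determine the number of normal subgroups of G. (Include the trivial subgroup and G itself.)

G has 48 subgroups. Checking conjugation-invariance by order — order 1: 1/1 normal; order 2: 1/21 normal; order 4: 1/11 normal; order 5: 1/1 normal; order 8: 0/5 normal; order 10: 1/5 normal; order 20: 3/3 normal; order 40: 1/1 normal.
Total normal subgroups: 9.

9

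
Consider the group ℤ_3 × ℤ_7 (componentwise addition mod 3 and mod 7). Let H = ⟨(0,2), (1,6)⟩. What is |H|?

|⟨(0,2)⟩| = 7 and |⟨(1,6)⟩| = 21, so |H| is a multiple of lcm(7, 21) = 21 and divides |G| = 21.
Closing {(0,2), (1,6)} under the group operation gives all of G, so |H| = 21.

21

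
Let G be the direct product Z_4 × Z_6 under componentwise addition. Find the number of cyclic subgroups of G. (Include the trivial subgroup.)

12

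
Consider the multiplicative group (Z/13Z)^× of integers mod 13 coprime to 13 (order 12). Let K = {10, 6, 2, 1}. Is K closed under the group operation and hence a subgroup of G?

No

2 ∈ K but its inverse 7 ∉ K, so K is not a subgroup.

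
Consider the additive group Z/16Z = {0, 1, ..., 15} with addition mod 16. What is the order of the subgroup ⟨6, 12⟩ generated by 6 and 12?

8

|⟨6⟩| = 8 and |⟨12⟩| = 4, so |H| is a multiple of lcm(8, 4) = 8 and divides |G| = 16.
Closing under the operation: H = {0, 2, 4, 6, 8, 10, 12, 14}, so |H| = 8.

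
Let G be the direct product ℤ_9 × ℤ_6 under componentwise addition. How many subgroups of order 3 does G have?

|G| = 54 and 3 | 54, so subgroups of order 3 are possible by Lagrange.
The subgroups of order 3 are: {(0,0), (0,2), (0,4)}; {(0,0), (3,0), (6,0)}; {(0,0), (3,2), (6,4)}; {(0,0), (3,4), (6,2)}.
So G has 4 subgroups of order 3.

4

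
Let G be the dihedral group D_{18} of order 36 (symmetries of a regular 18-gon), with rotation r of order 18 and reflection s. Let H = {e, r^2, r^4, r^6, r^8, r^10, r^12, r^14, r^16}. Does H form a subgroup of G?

Yes

|H| = 9 divides |G| = 36, consistent with Lagrange.
H contains the identity, every element's inverse is in H, and H is closed under ·: it is a subgroup.
In fact H = ⟨r^4⟩.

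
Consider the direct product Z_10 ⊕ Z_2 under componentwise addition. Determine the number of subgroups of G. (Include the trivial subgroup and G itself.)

10

|G| = 20, so by Lagrange every subgroup order divides 20. Divisors: 1, 2, 4, 5, 10, 20.
Subgroups by order — order 1: 1; order 2: 3; order 4: 1; order 5: 1; order 10: 3; order 20: 1.
Total: 1 + 3 + 1 + 1 + 3 + 1 = 10.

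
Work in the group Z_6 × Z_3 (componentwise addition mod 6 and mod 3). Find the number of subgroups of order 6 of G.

|G| = 18 and 6 | 18, so subgroups of order 6 are possible by Lagrange.
The subgroups of order 6 are: {(0,0), (0,1), (0,2), (3,0), (3,1), (3,2)}; {(0,0), (1,0), (2,0), (3,0), (4,0), (5,0)}; {(0,0), (1,1), (2,2), (3,0), (4,1), (5,2)}; {(0,0), (1,2), (2,1), (3,0), (4,2), (5,1)}.
So G has 4 subgroups of order 6.

4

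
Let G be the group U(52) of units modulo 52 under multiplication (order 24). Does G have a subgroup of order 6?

Yes

6 | 24. A subgroup of order 6 is {1, 9, 17, 25, 29, 49}.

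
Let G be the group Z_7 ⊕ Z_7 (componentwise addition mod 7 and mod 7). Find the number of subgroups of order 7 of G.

8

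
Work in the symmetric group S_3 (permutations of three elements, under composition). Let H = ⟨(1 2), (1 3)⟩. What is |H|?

|⟨(1 2)⟩| = 2 and |⟨(1 3)⟩| = 2, so |H| is a multiple of lcm(2, 2) = 2 and divides |G| = 6.
Closing {(1 2), (1 3)} under the group operation gives all of G, so |H| = 6.

6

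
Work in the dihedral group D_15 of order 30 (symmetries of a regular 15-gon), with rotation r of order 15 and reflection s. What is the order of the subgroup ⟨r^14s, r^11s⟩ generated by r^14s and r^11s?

10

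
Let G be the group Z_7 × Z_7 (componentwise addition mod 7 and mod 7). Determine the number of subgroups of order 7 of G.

8

|G| = 49 and 7 | 49, so subgroups of order 7 are possible by Lagrange.
The subgroups of order 7 are: {(0,0), (0,1), (0,2), (0,3), (0,4), (0,5), (0,6)}; {(0,0), (1,0), (2,0), (3,0), (4,0), (5,0), (6,0)}; {(0,0), (1,1), (2,2), (3,3), (4,4), (5,5), (6,6)}; {(0,0), (1,2), (2,4), (3,6), (4,1), (5,3), (6,5)}; … (8 in all).
So G has 8 subgroups of order 7.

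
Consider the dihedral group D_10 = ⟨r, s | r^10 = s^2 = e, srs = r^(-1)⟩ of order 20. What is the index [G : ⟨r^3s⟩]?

10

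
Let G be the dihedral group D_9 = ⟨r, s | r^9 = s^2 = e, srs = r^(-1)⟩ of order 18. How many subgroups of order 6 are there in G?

3

|G| = 18 and 6 | 18, so subgroups of order 6 are possible by Lagrange.
The subgroups of order 6 are: {e, r^3, r^6, r^2s, r^5s, r^8s}; {e, r^3, r^6, s, r^3s, r^6s}; {e, r^3, r^6, rs, r^4s, r^7s}.
So G has 3 subgroups of order 6.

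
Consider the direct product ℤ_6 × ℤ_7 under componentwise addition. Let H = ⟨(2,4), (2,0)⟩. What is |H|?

|⟨(2,4)⟩| = 21 and |⟨(2,0)⟩| = 3, so |H| is a multiple of lcm(21, 3) = 21 and divides |G| = 42.
Closing under the operation: H = {(0,0), (0,1), (0,2), (0,3), (0,4), (0,5), (0,6), (2,0), (2,1), (2,2), (2,3), (2,4), (2,5), (2,6), (4,0), (4,1), (4,2), (4,3), (4,4), (4,5), (4,6)}, so |H| = 21.

21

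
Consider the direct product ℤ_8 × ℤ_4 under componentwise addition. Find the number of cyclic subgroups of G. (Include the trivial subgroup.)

A cyclic subgroup of order d is generated by each of its φ(d) elements of order d, so the cyclic subgroups of order d number (#elements of order d)/φ(d).
Cyclic subgroups by order — order 1: 1; order 2: 3; order 4: 6; order 8: 4.
Total: 14.

14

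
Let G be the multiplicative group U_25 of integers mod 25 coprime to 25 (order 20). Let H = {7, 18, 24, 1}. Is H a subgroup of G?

|H| = 4 divides |G| = 20, consistent with Lagrange.
H contains the identity, every element's inverse is in H, and H is closed under ·: it is a subgroup.
In fact H = ⟨18⟩.

Yes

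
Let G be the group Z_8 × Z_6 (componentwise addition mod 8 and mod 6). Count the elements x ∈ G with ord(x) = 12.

8

An element (a,b) has order lcm(ord(a), ord(b)); count pairs with lcm equal to 12.
Enumerating gives 8 such elements.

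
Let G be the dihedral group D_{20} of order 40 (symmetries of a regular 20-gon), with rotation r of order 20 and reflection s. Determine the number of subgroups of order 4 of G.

11

|G| = 40 and 4 | 40, so subgroups of order 4 are possible by Lagrange.
The subgroups of order 4 are: {e, r^10, s, r^10s}; {e, r^10, rs, r^11s}; {e, r^10, r^2s, r^12s}; {e, r^10, r^3s, r^13s}; … (11 in all).
So G has 11 subgroups of order 4.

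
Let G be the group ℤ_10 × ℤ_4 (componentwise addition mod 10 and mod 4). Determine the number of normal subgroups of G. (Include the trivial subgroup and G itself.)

16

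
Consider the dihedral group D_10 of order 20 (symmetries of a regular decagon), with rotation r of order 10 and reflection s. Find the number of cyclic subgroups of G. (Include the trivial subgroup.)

14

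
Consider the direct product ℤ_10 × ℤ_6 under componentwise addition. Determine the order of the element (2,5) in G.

30

The order of (2,5) in Z_10 × Z_6 is lcm(ord(2) in Z_10, ord(5) in Z_6).
ord(2) = 5 and ord(5) = 6, so |⟨(2,5)⟩| = lcm(5, 6) = 30.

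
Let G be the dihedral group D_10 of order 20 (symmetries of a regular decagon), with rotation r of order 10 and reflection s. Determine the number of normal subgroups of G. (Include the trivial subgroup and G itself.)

7

G has 22 subgroups. Checking conjugation-invariance by order — order 1: 1/1 normal; order 2: 1/11 normal; order 4: 0/5 normal; order 5: 1/1 normal; order 10: 3/3 normal; order 20: 1/1 normal.
Total normal subgroups: 7.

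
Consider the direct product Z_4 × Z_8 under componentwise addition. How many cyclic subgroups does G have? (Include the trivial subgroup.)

14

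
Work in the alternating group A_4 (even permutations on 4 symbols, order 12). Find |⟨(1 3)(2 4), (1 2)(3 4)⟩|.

4

|⟨(1 3)(2 4)⟩| = 2 and |⟨(1 2)(3 4)⟩| = 2, so |H| is a multiple of lcm(2, 2) = 2 and divides |G| = 12.
Closing under the operation: H = {e, (1 2)(3 4), (1 3)(2 4), (1 4)(2 3)}, so |H| = 4.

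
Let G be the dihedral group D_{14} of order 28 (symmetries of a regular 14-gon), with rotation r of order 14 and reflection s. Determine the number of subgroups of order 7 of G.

1

|G| = 28 and 7 | 28, so subgroups of order 7 are possible by Lagrange.
The subgroups of order 7 are: {e, r^2, r^4, r^6, r^8, r^10, r^12}.
So G has 1 subgroup of order 7.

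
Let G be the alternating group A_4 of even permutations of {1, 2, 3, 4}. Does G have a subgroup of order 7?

No

7 does not divide |G| = 12, so by Lagrange no subgroup of order 7 exists.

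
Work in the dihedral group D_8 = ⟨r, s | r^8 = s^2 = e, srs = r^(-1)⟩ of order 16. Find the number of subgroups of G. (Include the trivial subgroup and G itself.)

|G| = 16, so by Lagrange every subgroup order divides 16. Divisors: 1, 2, 4, 8, 16.
Subgroups by order — order 1: 1; order 2: 9; order 4: 5; order 8: 3; order 16: 1.
Total: 1 + 9 + 5 + 3 + 1 = 19.

19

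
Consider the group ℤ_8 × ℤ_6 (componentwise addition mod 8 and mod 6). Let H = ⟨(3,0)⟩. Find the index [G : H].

6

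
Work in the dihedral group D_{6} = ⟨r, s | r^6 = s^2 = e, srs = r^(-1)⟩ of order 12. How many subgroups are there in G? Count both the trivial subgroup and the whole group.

16

|G| = 12, so by Lagrange every subgroup order divides 12. Divisors: 1, 2, 3, 4, 6, 12.
Subgroups by order — order 1: 1; order 2: 7; order 3: 1; order 4: 3; order 6: 3; order 12: 1.
Total: 1 + 7 + 1 + 3 + 3 + 1 = 16.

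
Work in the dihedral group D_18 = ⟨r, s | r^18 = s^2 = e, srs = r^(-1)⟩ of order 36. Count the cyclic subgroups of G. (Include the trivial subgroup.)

24

Group the elements of G by the cyclic subgroup they generate; each cyclic subgroup of order d accounts for φ(d) elements.
Cyclic subgroups by order — order 1: 1; order 2: 19; order 3: 1; order 6: 1; order 9: 1; order 18: 1.
Total: 24.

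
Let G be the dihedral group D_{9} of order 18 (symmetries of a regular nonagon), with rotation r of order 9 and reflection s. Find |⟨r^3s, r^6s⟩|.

|⟨r^3s⟩| = 2 and |⟨r^6s⟩| = 2, so |H| is a multiple of lcm(2, 2) = 2 and divides |G| = 18.
Closing under the operation: H = {e, r^3, r^6, s, r^3s, r^6s}, so |H| = 6.

6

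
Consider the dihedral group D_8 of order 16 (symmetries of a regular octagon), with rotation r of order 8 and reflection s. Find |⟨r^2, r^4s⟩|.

|⟨r^2⟩| = 4 and |⟨r^4s⟩| = 2, so |H| is a multiple of lcm(4, 2) = 4 and divides |G| = 16.
Closing under the operation: H = {e, r^2, r^4, r^6, s, r^2s, r^4s, r^6s}, so |H| = 8.

8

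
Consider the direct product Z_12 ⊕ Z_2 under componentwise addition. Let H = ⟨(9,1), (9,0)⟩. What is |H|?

|⟨(9,1)⟩| = 4 and |⟨(9,0)⟩| = 4, so |H| is a multiple of lcm(4, 4) = 4 and divides |G| = 24.
Closing under the operation: H = {(0,0), (0,1), (3,0), (3,1), (6,0), (6,1), (9,0), (9,1)}, so |H| = 8.

8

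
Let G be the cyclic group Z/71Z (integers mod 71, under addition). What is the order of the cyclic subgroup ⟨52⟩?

In Z/71Z, the order of an element a is n/gcd(a, n).
gcd(52, 71) = 1, so |⟨52⟩| = 71/1 = 71.

71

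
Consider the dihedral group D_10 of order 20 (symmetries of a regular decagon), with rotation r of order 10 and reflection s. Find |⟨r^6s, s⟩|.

10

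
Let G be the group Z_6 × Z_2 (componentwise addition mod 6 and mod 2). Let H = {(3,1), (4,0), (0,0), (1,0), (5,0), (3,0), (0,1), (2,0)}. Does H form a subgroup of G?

No

|H| = 8 does not divide |G| = 12, so by Lagrange H is not a subgroup.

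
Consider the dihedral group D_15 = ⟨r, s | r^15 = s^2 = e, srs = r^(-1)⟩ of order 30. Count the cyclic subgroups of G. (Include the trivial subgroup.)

19

Group the elements of G by the cyclic subgroup they generate; each cyclic subgroup of order d accounts for φ(d) elements.
Cyclic subgroups by order — order 1: 1; order 2: 15; order 3: 1; order 5: 1; order 15: 1.
Total: 19.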